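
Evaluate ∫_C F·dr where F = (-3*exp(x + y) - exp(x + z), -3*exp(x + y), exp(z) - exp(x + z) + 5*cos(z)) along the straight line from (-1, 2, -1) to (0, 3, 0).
-3*exp(3) - exp(-1) + exp(-2) + 5*sin(1) + 3*E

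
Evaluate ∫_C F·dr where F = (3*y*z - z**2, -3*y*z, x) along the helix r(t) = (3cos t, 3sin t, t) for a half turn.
-15*pi**2/4 - 12 + 27*pi/4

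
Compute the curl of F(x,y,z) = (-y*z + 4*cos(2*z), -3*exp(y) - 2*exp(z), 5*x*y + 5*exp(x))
(5*x + 2*exp(z), -6*y - 5*exp(x) - 8*sin(2*z), z)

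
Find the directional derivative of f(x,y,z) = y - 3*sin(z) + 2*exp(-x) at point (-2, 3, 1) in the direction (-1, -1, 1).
sqrt(3)*(-3*cos(1) - 1 + 2*exp(2))/3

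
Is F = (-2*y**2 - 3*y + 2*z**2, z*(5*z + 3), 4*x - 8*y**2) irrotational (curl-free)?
No, ∇×F = (-16*y - 10*z - 3, 4*z - 4, 4*y + 3)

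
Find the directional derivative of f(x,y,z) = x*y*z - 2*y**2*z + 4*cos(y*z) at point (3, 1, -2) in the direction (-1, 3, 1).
sqrt(11)*(9 - 20*sin(2))/11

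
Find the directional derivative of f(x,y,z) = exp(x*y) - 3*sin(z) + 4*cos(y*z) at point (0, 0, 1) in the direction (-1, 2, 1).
-sqrt(6)*cos(1)/2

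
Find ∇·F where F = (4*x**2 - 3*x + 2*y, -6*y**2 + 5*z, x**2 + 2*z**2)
8*x - 12*y + 4*z - 3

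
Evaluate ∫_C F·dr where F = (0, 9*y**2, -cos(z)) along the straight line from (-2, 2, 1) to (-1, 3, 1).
57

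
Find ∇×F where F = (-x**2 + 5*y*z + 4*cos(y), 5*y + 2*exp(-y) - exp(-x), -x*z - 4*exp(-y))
(4*exp(-y), 5*y + z, -5*z + 4*sin(y) + exp(-x))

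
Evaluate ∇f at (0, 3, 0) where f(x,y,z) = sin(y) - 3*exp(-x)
(3, cos(3), 0)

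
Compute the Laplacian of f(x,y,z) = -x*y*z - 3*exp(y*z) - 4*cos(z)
-3*y**2*exp(y*z) - 3*z**2*exp(y*z) + 4*cos(z)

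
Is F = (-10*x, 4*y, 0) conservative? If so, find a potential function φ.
Yes, F is conservative. φ = -5*x**2 + 2*y**2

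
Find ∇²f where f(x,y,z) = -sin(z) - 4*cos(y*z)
4*y**2*cos(y*z) + 4*z**2*cos(y*z) + sin(z)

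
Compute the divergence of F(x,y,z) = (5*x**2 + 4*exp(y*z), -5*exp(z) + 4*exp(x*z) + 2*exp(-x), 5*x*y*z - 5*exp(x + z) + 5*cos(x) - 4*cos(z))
5*x*y + 10*x - 5*exp(x + z) + 4*sin(z)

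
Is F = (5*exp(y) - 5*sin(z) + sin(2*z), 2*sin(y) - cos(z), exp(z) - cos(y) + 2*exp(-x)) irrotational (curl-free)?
No, ∇×F = (sin(y) - sin(z), -5*cos(z) + 2*cos(2*z) + 2*exp(-x), -5*exp(y))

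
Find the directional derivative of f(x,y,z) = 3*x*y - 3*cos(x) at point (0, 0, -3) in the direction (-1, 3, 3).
0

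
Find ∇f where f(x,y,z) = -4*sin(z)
(0, 0, -4*cos(z))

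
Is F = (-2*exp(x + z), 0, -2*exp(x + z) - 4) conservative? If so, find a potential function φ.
Yes, F is conservative. φ = -4*z - 2*exp(x + z)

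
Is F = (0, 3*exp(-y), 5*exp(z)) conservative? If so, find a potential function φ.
Yes, F is conservative. φ = 5*exp(z) - 3*exp(-y)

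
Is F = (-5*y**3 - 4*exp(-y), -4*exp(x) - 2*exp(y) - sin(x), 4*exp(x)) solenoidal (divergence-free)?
No, ∇·F = -2*exp(y)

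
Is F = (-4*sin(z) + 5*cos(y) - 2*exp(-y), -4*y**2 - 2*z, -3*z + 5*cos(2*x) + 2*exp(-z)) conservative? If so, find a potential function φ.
No, ∇×F = (2, 10*sin(2*x) - 4*cos(z), 5*sin(y) - 2*exp(-y)) ≠ 0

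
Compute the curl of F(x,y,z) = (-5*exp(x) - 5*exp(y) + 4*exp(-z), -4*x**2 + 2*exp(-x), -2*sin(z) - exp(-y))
(exp(-y), -4*exp(-z), -8*x + 5*exp(y) - 2*exp(-x))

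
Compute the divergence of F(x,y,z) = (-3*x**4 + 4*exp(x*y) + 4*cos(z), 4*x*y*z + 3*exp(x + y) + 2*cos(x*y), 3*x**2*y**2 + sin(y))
-12*x**3 + 4*x*z - 2*x*sin(x*y) + 4*y*exp(x*y) + 3*exp(x + y)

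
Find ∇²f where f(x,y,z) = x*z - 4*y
0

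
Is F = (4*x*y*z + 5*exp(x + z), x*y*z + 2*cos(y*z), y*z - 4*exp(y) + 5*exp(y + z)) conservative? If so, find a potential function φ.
No, ∇×F = (-x*y + 2*y*sin(y*z) + z - 4*exp(y) + 5*exp(y + z), 4*x*y + 5*exp(x + z), z*(-4*x + y)) ≠ 0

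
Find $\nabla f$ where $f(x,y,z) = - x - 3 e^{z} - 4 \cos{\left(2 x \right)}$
(8*sin(2*x) - 1, 0, -3*exp(z))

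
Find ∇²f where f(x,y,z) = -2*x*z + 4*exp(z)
4*exp(z)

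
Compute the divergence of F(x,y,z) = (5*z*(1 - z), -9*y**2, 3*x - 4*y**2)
-18*y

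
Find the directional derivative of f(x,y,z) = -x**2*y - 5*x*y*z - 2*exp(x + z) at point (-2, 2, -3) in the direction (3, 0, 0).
38 - 2*exp(-5)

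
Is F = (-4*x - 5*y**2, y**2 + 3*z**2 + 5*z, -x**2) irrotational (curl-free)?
No, ∇×F = (-6*z - 5, 2*x, 10*y)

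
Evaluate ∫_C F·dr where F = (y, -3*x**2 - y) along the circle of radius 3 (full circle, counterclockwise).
-9*pi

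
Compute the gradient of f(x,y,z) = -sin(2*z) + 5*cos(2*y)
(0, -10*sin(2*y), -2*cos(2*z))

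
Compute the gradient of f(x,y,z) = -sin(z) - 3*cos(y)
(0, 3*sin(y), -cos(z))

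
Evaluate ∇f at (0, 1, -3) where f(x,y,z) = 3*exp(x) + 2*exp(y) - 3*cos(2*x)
(3, 2*E, 0)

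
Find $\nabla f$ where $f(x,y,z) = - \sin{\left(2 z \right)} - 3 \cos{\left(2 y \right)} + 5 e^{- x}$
(-5*exp(-x), 6*sin(2*y), -2*cos(2*z))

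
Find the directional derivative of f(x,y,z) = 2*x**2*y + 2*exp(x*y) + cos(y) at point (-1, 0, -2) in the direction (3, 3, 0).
0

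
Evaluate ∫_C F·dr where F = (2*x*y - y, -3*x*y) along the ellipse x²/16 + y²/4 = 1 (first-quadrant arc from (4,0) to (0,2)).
-112/3 + 2*pi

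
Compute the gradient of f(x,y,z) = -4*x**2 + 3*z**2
(-8*x, 0, 6*z)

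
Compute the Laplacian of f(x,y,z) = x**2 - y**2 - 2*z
0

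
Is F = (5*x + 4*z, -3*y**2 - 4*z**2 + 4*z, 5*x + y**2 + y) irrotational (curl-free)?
No, ∇×F = (2*y + 8*z - 3, -1, 0)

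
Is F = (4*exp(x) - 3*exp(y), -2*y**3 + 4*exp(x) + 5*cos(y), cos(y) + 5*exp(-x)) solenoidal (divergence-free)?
No, ∇·F = -6*y**2 + 4*exp(x) - 5*sin(y)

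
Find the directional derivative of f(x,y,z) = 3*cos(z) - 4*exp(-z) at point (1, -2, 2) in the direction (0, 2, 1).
sqrt(5)*(-3*exp(2)*sin(2) + 4)*exp(-2)/5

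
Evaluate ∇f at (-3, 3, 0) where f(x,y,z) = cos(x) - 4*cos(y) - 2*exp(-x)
(sin(3) + 2*exp(3), 4*sin(3), 0)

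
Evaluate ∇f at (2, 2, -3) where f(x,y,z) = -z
(0, 0, -1)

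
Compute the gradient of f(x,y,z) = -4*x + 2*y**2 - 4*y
(-4, 4*y - 4, 0)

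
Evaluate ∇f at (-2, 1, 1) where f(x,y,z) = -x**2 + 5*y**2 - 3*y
(4, 7, 0)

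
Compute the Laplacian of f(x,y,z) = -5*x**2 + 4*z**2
-2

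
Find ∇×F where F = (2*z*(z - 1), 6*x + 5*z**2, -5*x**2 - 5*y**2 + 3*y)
(-10*y - 10*z + 3, 10*x + 4*z - 2, 6)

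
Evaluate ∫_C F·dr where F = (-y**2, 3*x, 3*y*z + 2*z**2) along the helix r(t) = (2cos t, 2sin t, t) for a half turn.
32/3 + 2*pi**3/3 + 12*pi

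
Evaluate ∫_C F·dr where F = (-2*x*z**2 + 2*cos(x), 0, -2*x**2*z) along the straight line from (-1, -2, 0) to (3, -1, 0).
2*sin(3) + 2*sin(1)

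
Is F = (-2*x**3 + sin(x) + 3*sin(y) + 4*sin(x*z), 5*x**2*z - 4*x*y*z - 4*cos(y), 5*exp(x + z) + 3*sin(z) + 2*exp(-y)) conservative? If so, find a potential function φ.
No, ∇×F = (-5*x**2 + 4*x*y - 2*exp(-y), 4*x*cos(x*z) - 5*exp(x + z), 10*x*z - 4*y*z - 3*cos(y)) ≠ 0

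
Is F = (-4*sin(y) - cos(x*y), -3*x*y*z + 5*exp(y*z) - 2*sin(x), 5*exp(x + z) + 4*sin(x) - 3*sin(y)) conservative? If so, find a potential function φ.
No, ∇×F = (3*x*y - 5*y*exp(y*z) - 3*cos(y), -5*exp(x + z) - 4*cos(x), -x*sin(x*y) - 3*y*z - 2*cos(x) + 4*cos(y)) ≠ 0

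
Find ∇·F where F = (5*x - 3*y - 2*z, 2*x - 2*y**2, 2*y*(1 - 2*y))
5 - 4*y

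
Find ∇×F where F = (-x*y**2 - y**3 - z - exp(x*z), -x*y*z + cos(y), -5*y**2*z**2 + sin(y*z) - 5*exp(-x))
(x*y - 10*y*z**2 + z*cos(y*z), -x*exp(x*z) - 1 - 5*exp(-x), y*(2*x + 3*y - z))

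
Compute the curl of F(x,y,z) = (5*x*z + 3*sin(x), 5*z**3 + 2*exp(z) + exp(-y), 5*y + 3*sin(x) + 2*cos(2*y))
(-15*z**2 - 2*exp(z) - 4*sin(2*y) + 5, 5*x - 3*cos(x), 0)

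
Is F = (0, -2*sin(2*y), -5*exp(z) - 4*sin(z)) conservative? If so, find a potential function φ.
Yes, F is conservative. φ = -5*exp(z) + cos(2*y) + 4*cos(z)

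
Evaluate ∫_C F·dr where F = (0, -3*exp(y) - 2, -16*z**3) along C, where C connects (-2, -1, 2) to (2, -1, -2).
0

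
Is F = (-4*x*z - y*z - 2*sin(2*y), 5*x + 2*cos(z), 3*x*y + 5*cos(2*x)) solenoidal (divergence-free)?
No, ∇·F = -4*z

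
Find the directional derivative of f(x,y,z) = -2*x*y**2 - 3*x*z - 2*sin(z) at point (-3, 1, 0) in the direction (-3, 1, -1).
sqrt(11)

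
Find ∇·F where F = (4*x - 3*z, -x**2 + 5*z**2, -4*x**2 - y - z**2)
4 - 2*z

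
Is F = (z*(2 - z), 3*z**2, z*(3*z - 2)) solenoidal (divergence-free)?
No, ∇·F = 6*z - 2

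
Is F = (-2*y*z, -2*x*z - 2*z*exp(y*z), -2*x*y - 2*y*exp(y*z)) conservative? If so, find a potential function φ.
Yes, F is conservative. φ = -2*x*y*z - 2*exp(y*z)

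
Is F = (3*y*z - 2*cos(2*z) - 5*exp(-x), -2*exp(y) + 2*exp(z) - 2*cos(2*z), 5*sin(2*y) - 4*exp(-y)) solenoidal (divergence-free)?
No, ∇·F = -2*exp(y) + 5*exp(-x)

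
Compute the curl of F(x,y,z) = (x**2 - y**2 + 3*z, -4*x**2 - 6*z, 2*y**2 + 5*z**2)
(4*y + 6, 3, -8*x + 2*y)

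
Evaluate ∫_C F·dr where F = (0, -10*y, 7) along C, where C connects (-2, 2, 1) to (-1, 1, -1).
1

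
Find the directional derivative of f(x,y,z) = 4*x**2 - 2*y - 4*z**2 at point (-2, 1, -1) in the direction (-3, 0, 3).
12*sqrt(2)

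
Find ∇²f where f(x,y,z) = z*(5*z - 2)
10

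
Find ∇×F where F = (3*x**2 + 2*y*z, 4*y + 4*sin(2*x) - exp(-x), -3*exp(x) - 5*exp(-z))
(0, 2*y + 3*exp(x), -2*z + 8*cos(2*x) + exp(-x))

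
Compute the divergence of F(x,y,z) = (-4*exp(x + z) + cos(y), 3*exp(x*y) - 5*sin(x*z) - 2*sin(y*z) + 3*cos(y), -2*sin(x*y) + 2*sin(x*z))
3*x*exp(x*y) + 2*x*cos(x*z) - 2*z*cos(y*z) - 4*exp(x + z) - 3*sin(y)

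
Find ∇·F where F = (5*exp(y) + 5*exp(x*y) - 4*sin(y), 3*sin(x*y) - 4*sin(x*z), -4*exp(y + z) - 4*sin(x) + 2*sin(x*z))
3*x*cos(x*y) + 2*x*cos(x*z) + 5*y*exp(x*y) - 4*exp(y + z)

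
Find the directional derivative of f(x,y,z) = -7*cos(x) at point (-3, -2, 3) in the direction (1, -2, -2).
-7*sin(3)/3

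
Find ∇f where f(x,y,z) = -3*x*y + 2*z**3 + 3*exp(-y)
(-3*y, -3*x - 3*exp(-y), 6*z**2)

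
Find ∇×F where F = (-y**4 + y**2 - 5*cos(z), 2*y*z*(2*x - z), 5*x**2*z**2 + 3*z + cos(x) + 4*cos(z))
(4*y*(-x + z), -10*x*z**2 + sin(x) + 5*sin(z), 2*y*(2*y**2 + 2*z - 1))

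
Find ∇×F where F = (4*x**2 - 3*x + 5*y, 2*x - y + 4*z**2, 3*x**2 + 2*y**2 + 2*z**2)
(4*y - 8*z, -6*x, -3)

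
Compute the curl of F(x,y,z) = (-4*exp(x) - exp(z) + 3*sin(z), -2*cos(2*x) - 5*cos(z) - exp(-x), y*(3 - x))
(-x - 5*sin(z) + 3, y - exp(z) + 3*cos(z), 4*sin(2*x) + exp(-x))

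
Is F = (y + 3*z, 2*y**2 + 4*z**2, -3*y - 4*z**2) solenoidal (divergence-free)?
No, ∇·F = 4*y - 8*z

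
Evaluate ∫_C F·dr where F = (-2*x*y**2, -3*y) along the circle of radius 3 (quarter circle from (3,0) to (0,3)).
27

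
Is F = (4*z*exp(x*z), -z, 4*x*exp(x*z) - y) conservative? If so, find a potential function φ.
Yes, F is conservative. φ = -y*z + 4*exp(x*z)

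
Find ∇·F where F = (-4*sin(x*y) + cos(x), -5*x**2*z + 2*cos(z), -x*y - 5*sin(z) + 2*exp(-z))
-4*y*cos(x*y) - sin(x) - 5*cos(z) - 2*exp(-z)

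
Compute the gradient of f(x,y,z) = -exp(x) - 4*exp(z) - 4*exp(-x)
(-exp(x) + 4*exp(-x), 0, -4*exp(z))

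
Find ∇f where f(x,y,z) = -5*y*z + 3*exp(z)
(0, -5*z, -5*y + 3*exp(z))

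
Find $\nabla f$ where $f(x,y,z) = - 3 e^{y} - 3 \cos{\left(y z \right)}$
(0, 3*z*sin(y*z) - 3*exp(y), 3*y*sin(y*z))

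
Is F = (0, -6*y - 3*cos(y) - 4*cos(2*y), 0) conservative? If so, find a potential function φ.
Yes, F is conservative. φ = -3*y**2 - 3*sin(y) - 2*sin(2*y)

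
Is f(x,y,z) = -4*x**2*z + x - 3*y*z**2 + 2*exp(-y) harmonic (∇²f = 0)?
No, ∇²f = -6*y - 8*z + 2*exp(-y)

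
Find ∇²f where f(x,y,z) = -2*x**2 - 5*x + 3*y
-4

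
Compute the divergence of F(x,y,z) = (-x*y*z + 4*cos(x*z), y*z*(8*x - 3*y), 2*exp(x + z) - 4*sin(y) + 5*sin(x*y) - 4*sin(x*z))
8*x*z - 4*x*cos(x*z) - 7*y*z - 4*z*sin(x*z) + 2*exp(x + z)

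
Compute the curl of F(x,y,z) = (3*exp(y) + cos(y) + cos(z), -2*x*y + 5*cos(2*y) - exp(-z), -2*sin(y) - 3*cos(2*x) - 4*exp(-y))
(-2*cos(y) - exp(-z) + 4*exp(-y), -6*sin(2*x) - sin(z), -2*y - 3*exp(y) + sin(y))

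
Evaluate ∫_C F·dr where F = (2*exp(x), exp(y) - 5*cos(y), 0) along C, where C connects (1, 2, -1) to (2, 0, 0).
-2*E + 1 + 5*sin(2) + exp(2)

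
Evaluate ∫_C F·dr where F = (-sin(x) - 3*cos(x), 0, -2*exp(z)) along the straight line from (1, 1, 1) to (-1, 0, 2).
-2*exp(2) + 6*sin(1) + 2*E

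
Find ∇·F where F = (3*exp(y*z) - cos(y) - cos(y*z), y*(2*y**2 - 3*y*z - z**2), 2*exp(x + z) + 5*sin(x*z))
5*x*cos(x*z) + 6*y**2 - 6*y*z - z**2 + 2*exp(x + z)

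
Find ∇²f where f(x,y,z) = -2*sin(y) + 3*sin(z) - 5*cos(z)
2*sin(y) - 3*sin(z) + 5*cos(z)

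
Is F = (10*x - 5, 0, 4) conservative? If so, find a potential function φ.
Yes, F is conservative. φ = 5*x**2 - 5*x + 4*z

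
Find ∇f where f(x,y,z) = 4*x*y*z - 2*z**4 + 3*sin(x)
(4*y*z + 3*cos(x), 4*x*z, 4*x*y - 8*z**3)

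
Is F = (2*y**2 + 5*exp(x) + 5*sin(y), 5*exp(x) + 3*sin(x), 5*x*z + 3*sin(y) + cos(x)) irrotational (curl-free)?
No, ∇×F = (3*cos(y), -5*z + sin(x), -4*y + 5*exp(x) + 3*cos(x) - 5*cos(y))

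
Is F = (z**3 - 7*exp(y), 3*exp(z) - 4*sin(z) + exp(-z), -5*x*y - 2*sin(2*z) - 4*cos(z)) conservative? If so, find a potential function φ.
No, ∇×F = (-5*x - 3*exp(z) + 4*cos(z) + exp(-z), 5*y + 3*z**2, 7*exp(y)) ≠ 0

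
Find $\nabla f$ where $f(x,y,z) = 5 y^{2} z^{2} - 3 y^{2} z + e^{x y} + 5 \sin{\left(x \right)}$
(y*exp(x*y) + 5*cos(x), x*exp(x*y) + 10*y*z**2 - 6*y*z, y**2*(10*z - 3))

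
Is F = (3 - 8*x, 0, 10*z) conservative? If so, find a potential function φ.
Yes, F is conservative. φ = -4*x**2 + 3*x + 5*z**2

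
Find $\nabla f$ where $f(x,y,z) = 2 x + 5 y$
(2, 5, 0)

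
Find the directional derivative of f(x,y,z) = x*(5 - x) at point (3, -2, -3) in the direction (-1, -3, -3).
sqrt(19)/19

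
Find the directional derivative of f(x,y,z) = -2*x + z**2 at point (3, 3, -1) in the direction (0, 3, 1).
-sqrt(10)/5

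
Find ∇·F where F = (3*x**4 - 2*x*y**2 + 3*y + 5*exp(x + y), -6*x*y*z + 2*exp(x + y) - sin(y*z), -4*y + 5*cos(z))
12*x**3 - 6*x*z - 2*y**2 - z*cos(y*z) + 7*exp(x + y) - 5*sin(z)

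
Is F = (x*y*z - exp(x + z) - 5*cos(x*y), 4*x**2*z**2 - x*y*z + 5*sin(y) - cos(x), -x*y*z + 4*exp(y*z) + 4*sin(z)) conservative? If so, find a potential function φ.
No, ∇×F = (-8*x**2*z + x*y - x*z + 4*z*exp(y*z), x*y + y*z - exp(x + z), 8*x*z**2 - x*z - 5*x*sin(x*y) - y*z + sin(x)) ≠ 0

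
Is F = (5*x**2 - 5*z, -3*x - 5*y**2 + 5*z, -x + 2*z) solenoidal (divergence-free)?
No, ∇·F = 10*x - 10*y + 2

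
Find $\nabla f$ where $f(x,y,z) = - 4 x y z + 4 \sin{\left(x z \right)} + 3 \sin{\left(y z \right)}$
(4*z*(-y + cos(x*z)), z*(-4*x + 3*cos(y*z)), -4*x*y + 4*x*cos(x*z) + 3*y*cos(y*z))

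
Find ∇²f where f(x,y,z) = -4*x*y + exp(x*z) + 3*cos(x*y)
x**2*exp(x*z) - 3*x**2*cos(x*y) - 3*y**2*cos(x*y) + z**2*exp(x*z)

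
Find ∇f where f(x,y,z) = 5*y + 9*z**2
(0, 5, 18*z)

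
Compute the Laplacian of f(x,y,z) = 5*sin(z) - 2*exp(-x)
-5*sin(z) - 2*exp(-x)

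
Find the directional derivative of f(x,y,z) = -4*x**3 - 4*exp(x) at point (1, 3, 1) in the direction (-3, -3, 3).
4*sqrt(3)*(E + 3)/3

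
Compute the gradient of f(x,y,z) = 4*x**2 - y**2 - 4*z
(8*x, -2*y, -4)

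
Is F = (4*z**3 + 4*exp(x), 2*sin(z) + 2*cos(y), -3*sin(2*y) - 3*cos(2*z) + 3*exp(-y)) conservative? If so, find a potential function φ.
No, ∇×F = (-6*cos(2*y) - 2*cos(z) - 3*exp(-y), 12*z**2, 0) ≠ 0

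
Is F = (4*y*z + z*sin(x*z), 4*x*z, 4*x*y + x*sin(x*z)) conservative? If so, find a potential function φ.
Yes, F is conservative. φ = 4*x*y*z - cos(x*z)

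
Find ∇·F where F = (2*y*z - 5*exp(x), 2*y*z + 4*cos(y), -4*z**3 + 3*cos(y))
-12*z**2 + 2*z - 5*exp(x) - 4*sin(y)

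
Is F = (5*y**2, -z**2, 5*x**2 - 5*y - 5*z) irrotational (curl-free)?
No, ∇×F = (2*z - 5, -10*x, -10*y)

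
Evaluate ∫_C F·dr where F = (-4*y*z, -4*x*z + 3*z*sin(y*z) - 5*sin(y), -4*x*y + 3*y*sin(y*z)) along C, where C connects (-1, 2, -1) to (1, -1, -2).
-5*cos(2) + 5*cos(1)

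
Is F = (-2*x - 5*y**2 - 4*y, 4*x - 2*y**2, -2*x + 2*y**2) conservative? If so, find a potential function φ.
No, ∇×F = (4*y, 2, 10*y + 8) ≠ 0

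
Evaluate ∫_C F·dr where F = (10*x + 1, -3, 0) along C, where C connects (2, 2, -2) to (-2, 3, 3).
-7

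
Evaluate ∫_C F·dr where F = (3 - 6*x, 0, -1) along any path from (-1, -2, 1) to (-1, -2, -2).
3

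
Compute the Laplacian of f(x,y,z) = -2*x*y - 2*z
0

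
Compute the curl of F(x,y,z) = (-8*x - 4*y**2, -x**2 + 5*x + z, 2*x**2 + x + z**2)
(-1, -4*x - 1, -2*x + 8*y + 5)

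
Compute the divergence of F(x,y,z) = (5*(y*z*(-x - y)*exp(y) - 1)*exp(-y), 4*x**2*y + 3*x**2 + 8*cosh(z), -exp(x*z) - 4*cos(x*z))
4*x**2 - x*exp(x*z) + 4*x*sin(x*z) - 5*y*z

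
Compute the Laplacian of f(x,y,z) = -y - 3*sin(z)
3*sin(z)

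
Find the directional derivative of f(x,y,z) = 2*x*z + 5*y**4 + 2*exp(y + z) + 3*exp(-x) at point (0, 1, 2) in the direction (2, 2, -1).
2*exp(3)/3 + 14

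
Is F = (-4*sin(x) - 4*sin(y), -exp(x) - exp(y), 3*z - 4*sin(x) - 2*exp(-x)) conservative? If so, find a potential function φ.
No, ∇×F = (0, 4*cos(x) - 2*exp(-x), -exp(x) + 4*cos(y)) ≠ 0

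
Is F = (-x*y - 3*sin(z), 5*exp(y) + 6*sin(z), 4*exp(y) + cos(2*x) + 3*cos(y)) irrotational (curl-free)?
No, ∇×F = (4*exp(y) - 3*sin(y) - 6*cos(z), 2*sin(2*x) - 3*cos(z), x)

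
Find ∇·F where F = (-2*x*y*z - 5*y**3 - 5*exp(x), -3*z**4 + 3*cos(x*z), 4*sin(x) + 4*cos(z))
-2*y*z - 5*exp(x) - 4*sin(z)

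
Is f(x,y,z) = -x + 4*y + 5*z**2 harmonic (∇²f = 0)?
No, ∇²f = 10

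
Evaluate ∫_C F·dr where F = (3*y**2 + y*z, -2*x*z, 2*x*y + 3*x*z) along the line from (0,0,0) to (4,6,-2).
144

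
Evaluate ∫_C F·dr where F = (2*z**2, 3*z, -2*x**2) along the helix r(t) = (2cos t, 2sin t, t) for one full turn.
8*pi*(-1 + 2*pi)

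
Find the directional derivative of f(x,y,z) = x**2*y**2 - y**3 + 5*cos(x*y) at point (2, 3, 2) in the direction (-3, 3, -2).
3*sqrt(22)*(-39 + 5*sin(6))/22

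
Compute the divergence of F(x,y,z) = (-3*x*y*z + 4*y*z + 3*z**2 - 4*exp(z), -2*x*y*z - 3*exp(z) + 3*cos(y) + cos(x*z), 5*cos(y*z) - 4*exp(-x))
-2*x*z - 3*y*z - 5*y*sin(y*z) - 3*sin(y)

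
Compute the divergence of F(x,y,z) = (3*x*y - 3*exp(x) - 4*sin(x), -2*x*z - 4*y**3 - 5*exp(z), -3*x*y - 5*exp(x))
-12*y**2 + 3*y - 3*exp(x) - 4*cos(x)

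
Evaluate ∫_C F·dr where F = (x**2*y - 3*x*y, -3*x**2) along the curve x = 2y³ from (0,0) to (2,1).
-156/35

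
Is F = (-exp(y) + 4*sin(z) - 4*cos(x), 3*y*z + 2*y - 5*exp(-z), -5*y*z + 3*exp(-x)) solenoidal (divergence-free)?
No, ∇·F = -5*y + 3*z + 4*sin(x) + 2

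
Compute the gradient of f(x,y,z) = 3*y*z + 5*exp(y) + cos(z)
(0, 3*z + 5*exp(y), 3*y - sin(z))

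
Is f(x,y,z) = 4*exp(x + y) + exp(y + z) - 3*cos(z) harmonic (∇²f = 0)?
No, ∇²f = 8*exp(x + y) + 2*exp(y + z) + 3*cos(z)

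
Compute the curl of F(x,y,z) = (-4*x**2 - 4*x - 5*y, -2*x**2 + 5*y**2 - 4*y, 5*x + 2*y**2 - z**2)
(4*y, -5, 5 - 4*x)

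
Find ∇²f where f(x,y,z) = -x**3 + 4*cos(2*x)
-6*x - 16*cos(2*x)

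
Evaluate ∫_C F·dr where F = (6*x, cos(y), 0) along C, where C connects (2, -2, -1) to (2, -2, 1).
0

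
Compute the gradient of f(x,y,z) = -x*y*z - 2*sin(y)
(-y*z, -x*z - 2*cos(y), -x*y)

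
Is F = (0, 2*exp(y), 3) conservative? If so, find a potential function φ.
Yes, F is conservative. φ = 3*z + 2*exp(y)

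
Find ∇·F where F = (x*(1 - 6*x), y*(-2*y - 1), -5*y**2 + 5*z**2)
-12*x - 4*y + 10*z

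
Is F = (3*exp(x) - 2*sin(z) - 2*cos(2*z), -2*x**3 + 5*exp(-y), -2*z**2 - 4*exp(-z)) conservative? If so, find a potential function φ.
No, ∇×F = (0, 2*(4*sin(z) - 1)*cos(z), -6*x**2) ≠ 0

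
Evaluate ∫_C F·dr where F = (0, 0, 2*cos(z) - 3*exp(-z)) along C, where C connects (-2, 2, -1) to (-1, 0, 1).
-6*sinh(1) + 4*sin(1)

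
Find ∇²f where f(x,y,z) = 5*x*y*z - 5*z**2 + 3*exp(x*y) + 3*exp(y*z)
3*x**2*exp(x*y) + 3*y**2*exp(x*y) + 3*y**2*exp(y*z) + 3*z**2*exp(y*z) - 10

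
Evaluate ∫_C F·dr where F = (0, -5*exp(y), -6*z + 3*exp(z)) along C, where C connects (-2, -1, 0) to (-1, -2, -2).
-15 - 2*exp(-2) + 5*exp(-1)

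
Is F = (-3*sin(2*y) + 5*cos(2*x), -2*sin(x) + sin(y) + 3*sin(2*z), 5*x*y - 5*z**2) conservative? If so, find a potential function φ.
No, ∇×F = (5*x - 6*cos(2*z), -5*y, -2*cos(x) + 6*cos(2*y)) ≠ 0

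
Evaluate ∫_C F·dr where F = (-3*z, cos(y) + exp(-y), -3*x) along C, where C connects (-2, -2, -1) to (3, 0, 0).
sin(2) + 5 + exp(2)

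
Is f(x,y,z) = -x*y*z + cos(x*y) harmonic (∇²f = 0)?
No, ∇²f = (-x**2 - y**2)*cos(x*y)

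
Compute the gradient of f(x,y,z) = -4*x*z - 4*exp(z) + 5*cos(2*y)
(-4*z, -10*sin(2*y), -4*x - 4*exp(z))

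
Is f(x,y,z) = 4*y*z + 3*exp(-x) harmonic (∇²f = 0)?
No, ∇²f = 3*exp(-x)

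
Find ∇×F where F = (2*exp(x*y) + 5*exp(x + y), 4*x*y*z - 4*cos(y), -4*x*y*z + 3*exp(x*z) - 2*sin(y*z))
(-4*x*y - 4*x*z - 2*z*cos(y*z), z*(4*y - 3*exp(x*z)), -2*x*exp(x*y) + 4*y*z - 5*exp(x + y))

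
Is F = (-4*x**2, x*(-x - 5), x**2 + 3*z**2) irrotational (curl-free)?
No, ∇×F = (0, -2*x, -2*x - 5)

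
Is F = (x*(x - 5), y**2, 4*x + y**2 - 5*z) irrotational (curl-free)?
No, ∇×F = (2*y, -4, 0)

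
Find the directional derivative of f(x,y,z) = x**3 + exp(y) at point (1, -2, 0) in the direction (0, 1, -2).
sqrt(5)*exp(-2)/5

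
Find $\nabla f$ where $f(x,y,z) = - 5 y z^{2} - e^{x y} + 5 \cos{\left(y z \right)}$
(-y*exp(x*y), -x*exp(x*y) - 5*z**2 - 5*z*sin(y*z), -5*y*(2*z + sin(y*z)))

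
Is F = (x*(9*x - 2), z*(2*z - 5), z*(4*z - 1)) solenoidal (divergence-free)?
No, ∇·F = 18*x + 8*z - 3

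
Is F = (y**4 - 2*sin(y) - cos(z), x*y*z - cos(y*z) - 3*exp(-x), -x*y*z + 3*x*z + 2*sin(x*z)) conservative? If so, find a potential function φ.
No, ∇×F = (-x*y - x*z - y*sin(y*z), y*z - 2*z*cos(x*z) - 3*z + sin(z), -4*y**3 + y*z + 2*cos(y) + 3*exp(-x)) ≠ 0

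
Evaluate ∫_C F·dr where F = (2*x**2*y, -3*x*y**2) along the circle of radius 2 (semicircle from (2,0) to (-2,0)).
-10*pi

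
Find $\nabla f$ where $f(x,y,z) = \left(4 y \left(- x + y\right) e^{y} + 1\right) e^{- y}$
(-4*y, -4*x + 8*y - exp(-y), 0)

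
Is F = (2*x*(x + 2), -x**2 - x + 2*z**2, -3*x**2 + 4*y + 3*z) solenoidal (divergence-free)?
No, ∇·F = 4*x + 7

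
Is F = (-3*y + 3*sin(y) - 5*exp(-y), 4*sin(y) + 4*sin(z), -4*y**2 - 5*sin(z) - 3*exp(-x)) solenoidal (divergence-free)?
No, ∇·F = 4*cos(y) - 5*cos(z)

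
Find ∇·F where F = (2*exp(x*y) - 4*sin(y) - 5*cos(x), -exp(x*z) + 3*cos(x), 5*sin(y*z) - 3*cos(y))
2*y*exp(x*y) + 5*y*cos(y*z) + 5*sin(x)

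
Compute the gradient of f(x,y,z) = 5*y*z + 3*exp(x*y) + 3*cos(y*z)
(3*y*exp(x*y), 3*x*exp(x*y) - 3*z*sin(y*z) + 5*z, y*(5 - 3*sin(y*z)))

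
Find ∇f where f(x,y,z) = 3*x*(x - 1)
(6*x - 3, 0, 0)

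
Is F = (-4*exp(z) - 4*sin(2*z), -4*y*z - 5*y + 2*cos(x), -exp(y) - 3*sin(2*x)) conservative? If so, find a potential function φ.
No, ∇×F = (4*y - exp(y), -4*exp(z) + 6*cos(2*x) - 8*cos(2*z), -2*sin(x)) ≠ 0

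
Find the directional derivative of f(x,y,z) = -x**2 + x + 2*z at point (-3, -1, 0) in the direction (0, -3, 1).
sqrt(10)/5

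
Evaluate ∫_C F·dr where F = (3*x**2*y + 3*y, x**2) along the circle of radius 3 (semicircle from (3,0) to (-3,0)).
-351*pi/8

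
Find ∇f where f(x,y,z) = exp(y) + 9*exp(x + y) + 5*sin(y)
(9*exp(x + y), exp(y) + 9*exp(x + y) + 5*cos(y), 0)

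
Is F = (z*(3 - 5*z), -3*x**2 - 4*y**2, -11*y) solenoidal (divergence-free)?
No, ∇·F = -8*y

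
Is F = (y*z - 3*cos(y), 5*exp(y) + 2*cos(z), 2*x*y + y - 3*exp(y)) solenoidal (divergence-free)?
No, ∇·F = 5*exp(y)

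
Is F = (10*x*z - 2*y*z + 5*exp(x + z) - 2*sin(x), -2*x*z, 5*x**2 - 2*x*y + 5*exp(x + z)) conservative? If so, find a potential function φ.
Yes, F is conservative. φ = 5*x**2*z - 2*x*y*z + 5*exp(x + z) + 2*cos(x)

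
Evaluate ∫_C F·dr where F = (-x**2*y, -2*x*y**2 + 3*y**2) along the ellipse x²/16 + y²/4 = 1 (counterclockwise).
16*pi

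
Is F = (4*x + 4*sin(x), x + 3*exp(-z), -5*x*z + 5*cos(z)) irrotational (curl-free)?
No, ∇×F = (3*exp(-z), 5*z, 1)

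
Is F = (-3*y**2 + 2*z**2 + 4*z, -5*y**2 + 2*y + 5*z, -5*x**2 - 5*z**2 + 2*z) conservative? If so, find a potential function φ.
No, ∇×F = (-5, 10*x + 4*z + 4, 6*y) ≠ 0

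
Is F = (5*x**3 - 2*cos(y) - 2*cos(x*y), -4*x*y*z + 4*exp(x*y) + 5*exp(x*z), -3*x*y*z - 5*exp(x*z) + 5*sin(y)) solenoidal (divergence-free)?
No, ∇·F = 15*x**2 - 3*x*y - 4*x*z + 4*x*exp(x*y) - 5*x*exp(x*z) + 2*y*sin(x*y)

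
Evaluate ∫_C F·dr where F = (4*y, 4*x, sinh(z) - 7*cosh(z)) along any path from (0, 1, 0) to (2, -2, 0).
-16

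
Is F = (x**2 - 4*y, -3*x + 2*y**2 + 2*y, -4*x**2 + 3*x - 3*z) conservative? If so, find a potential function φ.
No, ∇×F = (0, 8*x - 3, 1) ≠ 0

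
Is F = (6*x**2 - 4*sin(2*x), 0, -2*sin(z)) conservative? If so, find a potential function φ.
Yes, F is conservative. φ = 2*x**3 + 2*cos(2*x) + 2*cos(z)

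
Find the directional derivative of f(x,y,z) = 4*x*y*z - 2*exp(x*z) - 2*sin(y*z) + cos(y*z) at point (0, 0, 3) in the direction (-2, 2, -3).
0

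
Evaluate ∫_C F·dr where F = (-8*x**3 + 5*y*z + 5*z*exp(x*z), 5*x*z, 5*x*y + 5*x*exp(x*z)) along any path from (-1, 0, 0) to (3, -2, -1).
-135 + 5*exp(-3)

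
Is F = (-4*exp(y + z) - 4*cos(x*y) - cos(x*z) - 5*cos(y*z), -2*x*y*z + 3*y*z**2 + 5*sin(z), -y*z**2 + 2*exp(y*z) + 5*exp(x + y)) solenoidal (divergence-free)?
No, ∇·F = -2*x*z - 2*y*z + 2*y*exp(y*z) + 4*y*sin(x*y) + 3*z**2 + z*sin(x*z)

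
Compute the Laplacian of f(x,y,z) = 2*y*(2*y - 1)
8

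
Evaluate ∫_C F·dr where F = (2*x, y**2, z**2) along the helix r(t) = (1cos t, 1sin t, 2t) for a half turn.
8*pi**3/3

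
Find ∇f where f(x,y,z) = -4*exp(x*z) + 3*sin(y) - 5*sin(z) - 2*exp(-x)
(-4*z*exp(x*z) + 2*exp(-x), 3*cos(y), -4*x*exp(x*z) - 5*cos(z))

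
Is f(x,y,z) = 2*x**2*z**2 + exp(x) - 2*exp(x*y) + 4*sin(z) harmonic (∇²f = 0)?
No, ∇²f = -2*x**2*exp(x*y) + 4*x**2 - 2*y**2*exp(x*y) + 4*z**2 + exp(x) - 4*sin(z)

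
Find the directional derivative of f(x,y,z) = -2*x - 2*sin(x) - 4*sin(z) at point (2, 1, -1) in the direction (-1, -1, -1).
2*sqrt(3)*(cos(2) + 1 + 2*cos(1))/3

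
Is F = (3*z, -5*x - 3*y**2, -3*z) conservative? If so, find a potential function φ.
No, ∇×F = (0, 3, -5) ≠ 0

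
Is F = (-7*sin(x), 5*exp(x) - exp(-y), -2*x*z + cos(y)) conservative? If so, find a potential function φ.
No, ∇×F = (-sin(y), 2*z, 5*exp(x)) ≠ 0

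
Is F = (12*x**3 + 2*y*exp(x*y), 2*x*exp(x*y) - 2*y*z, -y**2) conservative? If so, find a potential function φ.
Yes, F is conservative. φ = 3*x**4 - y**2*z + 2*exp(x*y)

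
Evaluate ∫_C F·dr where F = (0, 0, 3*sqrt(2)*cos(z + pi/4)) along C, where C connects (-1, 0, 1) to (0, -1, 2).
3*sqrt(2)*(-sin(pi/4 + 1) + sin(pi/4 + 2))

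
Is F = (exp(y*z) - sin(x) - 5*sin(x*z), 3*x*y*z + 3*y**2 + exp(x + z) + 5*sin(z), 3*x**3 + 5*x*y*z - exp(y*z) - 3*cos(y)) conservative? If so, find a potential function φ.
No, ∇×F = (-3*x*y + 5*x*z - z*exp(y*z) - exp(x + z) + 3*sin(y) - 5*cos(z), -9*x**2 - 5*x*cos(x*z) - 5*y*z + y*exp(y*z), 3*y*z - z*exp(y*z) + exp(x + z)) ≠ 0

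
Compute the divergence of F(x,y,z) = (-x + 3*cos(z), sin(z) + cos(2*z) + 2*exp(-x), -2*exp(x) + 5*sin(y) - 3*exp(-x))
-1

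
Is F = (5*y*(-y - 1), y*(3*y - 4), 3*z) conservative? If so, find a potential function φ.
No, ∇×F = (0, 0, 10*y + 5) ≠ 0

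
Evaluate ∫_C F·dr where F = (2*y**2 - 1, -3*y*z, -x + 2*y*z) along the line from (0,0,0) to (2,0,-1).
-1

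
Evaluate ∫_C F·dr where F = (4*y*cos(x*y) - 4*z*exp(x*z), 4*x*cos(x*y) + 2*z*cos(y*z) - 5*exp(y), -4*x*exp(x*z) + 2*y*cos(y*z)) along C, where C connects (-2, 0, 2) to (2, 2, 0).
-5*exp(2) + 4*sin(4) + 4*exp(-4) + 1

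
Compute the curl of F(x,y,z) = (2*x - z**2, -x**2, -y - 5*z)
(-1, -2*z, -2*x)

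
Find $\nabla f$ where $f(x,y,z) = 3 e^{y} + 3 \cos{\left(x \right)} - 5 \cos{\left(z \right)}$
(-3*sin(x), 3*exp(y), 5*sin(z))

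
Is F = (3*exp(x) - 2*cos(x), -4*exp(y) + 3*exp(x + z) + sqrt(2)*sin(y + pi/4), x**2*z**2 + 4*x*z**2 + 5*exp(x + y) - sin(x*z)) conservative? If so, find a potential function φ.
No, ∇×F = (5*exp(x + y) - 3*exp(x + z), -2*x*z**2 - 4*z**2 + z*cos(x*z) - 5*exp(x + y), 3*exp(x + z)) ≠ 0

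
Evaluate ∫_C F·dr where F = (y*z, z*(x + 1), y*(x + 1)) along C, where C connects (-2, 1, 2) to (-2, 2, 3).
-4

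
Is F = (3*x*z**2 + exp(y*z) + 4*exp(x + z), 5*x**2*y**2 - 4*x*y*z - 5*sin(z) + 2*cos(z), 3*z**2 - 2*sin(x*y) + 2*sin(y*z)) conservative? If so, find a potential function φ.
No, ∇×F = (4*x*y - 2*x*cos(x*y) + 2*z*cos(y*z) + 2*sin(z) + 5*cos(z), 6*x*z + y*exp(y*z) + 2*y*cos(x*y) + 4*exp(x + z), 10*x*y**2 - 4*y*z - z*exp(y*z)) ≠ 0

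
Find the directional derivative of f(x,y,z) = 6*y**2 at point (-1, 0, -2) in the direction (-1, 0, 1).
0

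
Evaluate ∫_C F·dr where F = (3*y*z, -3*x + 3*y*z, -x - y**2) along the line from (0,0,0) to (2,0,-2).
2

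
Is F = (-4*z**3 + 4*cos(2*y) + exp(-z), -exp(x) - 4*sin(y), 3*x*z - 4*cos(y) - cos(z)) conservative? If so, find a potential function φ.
No, ∇×F = (4*sin(y), -12*z**2 - 3*z - exp(-z), -exp(x) + 8*sin(2*y)) ≠ 0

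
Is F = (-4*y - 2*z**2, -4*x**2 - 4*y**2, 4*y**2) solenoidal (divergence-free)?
No, ∇·F = -8*y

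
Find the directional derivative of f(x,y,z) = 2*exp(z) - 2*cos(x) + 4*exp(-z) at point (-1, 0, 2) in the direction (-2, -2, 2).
2*sqrt(3)*(-2 + exp(2)*sin(1) + exp(4))*exp(-2)/3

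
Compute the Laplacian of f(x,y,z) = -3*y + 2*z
0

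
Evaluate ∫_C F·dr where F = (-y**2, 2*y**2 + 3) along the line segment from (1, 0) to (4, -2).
-46/3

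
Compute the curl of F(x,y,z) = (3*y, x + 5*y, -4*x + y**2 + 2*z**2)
(2*y, 4, -2)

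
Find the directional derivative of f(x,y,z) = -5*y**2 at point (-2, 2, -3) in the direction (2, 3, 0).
-60*sqrt(13)/13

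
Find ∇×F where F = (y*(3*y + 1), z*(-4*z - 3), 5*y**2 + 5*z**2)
(10*y + 8*z + 3, 0, -6*y - 1)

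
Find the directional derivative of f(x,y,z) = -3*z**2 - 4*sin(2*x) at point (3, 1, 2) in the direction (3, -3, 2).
-12*sqrt(22)*(cos(6) + 1)/11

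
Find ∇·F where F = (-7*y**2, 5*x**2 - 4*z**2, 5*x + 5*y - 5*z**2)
-10*z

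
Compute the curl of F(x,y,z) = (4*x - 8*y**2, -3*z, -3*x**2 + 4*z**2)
(3, 6*x, 16*y)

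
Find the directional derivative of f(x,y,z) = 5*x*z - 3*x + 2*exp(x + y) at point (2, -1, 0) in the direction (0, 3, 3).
sqrt(2)*(E + 5)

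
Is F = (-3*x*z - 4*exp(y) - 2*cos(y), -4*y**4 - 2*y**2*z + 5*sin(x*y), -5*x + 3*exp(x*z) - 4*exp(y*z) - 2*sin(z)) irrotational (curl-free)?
No, ∇×F = (2*y**2 - 4*z*exp(y*z), -3*x - 3*z*exp(x*z) + 5, 5*y*cos(x*y) + 4*exp(y) - 2*sin(y))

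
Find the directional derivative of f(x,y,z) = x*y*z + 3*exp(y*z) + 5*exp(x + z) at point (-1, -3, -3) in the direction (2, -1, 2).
-3*exp(9) + 20*exp(-4)/3 + 7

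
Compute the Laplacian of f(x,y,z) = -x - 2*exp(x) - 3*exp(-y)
-2*exp(x) - 3*exp(-y)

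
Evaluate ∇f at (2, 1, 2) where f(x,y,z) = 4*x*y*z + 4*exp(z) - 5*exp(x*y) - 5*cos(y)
(8 - 5*exp(2), -10*exp(2) + 5*sin(1) + 16, 8 + 4*exp(2))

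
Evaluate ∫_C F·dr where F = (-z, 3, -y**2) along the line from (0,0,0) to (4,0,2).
-4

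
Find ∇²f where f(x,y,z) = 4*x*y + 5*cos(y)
-5*cos(y)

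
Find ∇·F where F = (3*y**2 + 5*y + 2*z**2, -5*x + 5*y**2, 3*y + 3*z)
10*y + 3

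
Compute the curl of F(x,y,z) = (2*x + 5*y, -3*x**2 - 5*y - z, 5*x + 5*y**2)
(10*y + 1, -5, -6*x - 5)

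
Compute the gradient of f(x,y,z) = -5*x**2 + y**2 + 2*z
(-10*x, 2*y, 2)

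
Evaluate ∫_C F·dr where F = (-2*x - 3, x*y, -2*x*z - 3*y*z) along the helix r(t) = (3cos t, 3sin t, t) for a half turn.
48 - 9*pi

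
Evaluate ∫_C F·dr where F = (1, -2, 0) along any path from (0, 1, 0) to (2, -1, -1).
6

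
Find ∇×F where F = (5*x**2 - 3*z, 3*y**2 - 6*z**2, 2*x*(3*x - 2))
(12*z, 1 - 12*x, 0)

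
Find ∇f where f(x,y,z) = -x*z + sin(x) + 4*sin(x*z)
(4*z*cos(x*z) - z + cos(x), 0, x*(4*cos(x*z) - 1))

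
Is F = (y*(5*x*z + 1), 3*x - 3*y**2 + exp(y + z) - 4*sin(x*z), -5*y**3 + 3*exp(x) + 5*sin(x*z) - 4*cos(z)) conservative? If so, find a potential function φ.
No, ∇×F = (4*x*cos(x*z) - 15*y**2 - exp(y + z), 5*x*y - 5*z*cos(x*z) - 3*exp(x), -5*x*z - 4*z*cos(x*z) + 2) ≠ 0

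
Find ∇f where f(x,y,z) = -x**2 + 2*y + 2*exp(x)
(-2*x + 2*exp(x), 2, 0)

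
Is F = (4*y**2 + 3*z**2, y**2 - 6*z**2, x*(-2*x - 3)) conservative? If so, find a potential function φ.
No, ∇×F = (12*z, 4*x + 6*z + 3, -8*y) ≠ 0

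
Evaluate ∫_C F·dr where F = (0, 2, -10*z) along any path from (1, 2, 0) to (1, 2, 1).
-5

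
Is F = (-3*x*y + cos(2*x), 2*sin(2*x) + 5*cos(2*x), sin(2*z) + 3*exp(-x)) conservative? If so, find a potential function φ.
No, ∇×F = (0, 3*exp(-x), 3*x - 10*sin(2*x) + 4*cos(2*x)) ≠ 0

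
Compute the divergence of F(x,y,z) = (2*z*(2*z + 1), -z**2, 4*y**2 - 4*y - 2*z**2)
-4*z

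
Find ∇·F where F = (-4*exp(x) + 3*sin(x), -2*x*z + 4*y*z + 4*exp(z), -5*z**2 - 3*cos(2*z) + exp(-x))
-6*z - 4*exp(x) + 6*sin(2*z) + 3*cos(x)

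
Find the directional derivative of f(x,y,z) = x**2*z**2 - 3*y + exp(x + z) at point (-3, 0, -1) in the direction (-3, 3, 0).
sqrt(2)*(-1 + 3*exp(4))*exp(-4)/2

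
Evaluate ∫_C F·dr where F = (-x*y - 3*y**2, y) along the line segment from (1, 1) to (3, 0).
-25/6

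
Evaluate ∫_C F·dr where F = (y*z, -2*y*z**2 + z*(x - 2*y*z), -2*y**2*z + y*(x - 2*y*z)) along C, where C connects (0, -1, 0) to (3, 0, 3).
0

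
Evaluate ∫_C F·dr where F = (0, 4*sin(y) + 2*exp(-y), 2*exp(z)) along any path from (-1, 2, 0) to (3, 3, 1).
-2 + 4*cos(2) - 2*exp(-3) + 2*exp(-2) - 4*cos(3) + 2*E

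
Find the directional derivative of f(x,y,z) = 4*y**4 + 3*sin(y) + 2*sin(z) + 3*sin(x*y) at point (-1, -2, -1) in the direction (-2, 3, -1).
sqrt(14)*(-192 + 6*cos(2) - cos(1))/7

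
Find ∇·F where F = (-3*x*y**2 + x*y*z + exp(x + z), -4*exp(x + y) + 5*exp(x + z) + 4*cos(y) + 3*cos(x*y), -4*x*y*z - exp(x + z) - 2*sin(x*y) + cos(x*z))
-4*x*y - 3*x*sin(x*y) - x*sin(x*z) - 3*y**2 + y*z - 4*exp(x + y) - 4*sin(y)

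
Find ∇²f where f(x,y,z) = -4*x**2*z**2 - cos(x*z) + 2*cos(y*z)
x**2*cos(x*z) - 8*x**2 - 2*y**2*cos(y*z) + z**2*(cos(x*z) - 8) - 2*z**2*cos(y*z)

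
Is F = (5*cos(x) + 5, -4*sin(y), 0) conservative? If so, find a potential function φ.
Yes, F is conservative. φ = 5*x + 5*sin(x) + 4*cos(y)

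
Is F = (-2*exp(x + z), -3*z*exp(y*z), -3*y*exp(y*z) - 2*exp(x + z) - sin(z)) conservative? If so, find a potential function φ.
Yes, F is conservative. φ = -3*exp(y*z) - 2*exp(x + z) + cos(z)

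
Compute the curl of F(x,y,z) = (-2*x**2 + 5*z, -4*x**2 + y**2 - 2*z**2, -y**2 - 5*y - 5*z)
(-2*y + 4*z - 5, 5, -8*x)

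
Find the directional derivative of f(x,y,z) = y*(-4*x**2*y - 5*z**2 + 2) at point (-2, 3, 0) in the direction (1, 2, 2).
-44/3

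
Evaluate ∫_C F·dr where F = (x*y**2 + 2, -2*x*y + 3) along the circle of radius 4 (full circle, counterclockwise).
0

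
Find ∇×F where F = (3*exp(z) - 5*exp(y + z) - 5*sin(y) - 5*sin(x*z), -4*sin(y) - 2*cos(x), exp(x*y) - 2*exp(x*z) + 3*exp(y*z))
(x*exp(x*y) + 3*z*exp(y*z), -5*x*cos(x*z) - y*exp(x*y) + 2*z*exp(x*z) + 3*exp(z) - 5*exp(y + z), 5*exp(y + z) + 2*sin(x) + 5*cos(y))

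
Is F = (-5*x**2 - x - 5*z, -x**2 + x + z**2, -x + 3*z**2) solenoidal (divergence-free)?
No, ∇·F = -10*x + 6*z - 1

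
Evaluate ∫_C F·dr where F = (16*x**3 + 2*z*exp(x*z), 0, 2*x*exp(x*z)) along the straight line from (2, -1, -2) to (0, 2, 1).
-62 - 2*exp(-4)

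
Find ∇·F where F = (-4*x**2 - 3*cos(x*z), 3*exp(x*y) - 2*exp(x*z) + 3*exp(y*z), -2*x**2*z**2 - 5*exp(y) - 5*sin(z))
-4*x**2*z + 3*x*exp(x*y) - 8*x + 3*z*exp(y*z) + 3*z*sin(x*z) - 5*cos(z)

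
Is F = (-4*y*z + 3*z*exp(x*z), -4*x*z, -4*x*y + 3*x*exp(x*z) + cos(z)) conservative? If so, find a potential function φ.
Yes, F is conservative. φ = -4*x*y*z + 3*exp(x*z) + sin(z)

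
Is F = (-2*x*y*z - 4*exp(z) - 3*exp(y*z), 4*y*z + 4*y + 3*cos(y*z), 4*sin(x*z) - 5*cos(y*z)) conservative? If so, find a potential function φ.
No, ∇×F = (3*y*sin(y*z) - 4*y + 5*z*sin(y*z), -2*x*y - 3*y*exp(y*z) - 4*z*cos(x*z) - 4*exp(z), z*(2*x + 3*exp(y*z))) ≠ 0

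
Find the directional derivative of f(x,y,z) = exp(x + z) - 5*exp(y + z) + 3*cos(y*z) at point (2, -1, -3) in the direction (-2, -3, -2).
sqrt(17)*(-33*exp(4)*sin(3) - 4*exp(3) + 25)*exp(-4)/17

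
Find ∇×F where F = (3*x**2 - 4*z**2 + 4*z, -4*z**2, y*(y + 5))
(2*y + 8*z + 5, 4 - 8*z, 0)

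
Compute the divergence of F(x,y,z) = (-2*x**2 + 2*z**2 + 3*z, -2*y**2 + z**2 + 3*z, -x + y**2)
-4*x - 4*y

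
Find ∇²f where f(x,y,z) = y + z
0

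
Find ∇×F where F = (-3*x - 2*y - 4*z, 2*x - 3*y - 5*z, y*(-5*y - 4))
(1 - 10*y, -4, 4)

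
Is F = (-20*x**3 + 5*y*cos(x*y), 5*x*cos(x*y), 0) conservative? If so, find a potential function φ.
Yes, F is conservative. φ = -5*x**4 + 5*sin(x*y)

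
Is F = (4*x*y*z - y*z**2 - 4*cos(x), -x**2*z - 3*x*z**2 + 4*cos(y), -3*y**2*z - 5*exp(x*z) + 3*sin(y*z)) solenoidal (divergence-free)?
No, ∇·F = -5*x*exp(x*z) - 3*y**2 + 4*y*z + 3*y*cos(y*z) + 4*sin(x) - 4*sin(y)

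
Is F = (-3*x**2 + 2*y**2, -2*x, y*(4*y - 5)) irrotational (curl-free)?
No, ∇×F = (8*y - 5, 0, -4*y - 2)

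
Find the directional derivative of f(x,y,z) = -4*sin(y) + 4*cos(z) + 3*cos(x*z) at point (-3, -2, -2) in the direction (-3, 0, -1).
-sqrt(10)*(27*sin(6) + 4*sin(2))/10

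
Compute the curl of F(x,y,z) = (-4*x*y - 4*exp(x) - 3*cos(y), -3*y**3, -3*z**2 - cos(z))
(0, 0, 4*x - 3*sin(y))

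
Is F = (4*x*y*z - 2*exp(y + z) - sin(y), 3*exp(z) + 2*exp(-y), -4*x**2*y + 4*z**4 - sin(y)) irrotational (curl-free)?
No, ∇×F = (-4*x**2 - 3*exp(z) - cos(y), 12*x*y - 2*exp(y + z), -4*x*z + 2*exp(y + z) + cos(y))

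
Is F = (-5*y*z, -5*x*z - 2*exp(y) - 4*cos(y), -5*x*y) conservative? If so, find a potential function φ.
Yes, F is conservative. φ = -5*x*y*z - 2*exp(y) - 4*sin(y)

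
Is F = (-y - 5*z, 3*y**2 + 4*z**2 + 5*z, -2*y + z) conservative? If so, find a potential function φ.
No, ∇×F = (-8*z - 7, -5, 1) ≠ 0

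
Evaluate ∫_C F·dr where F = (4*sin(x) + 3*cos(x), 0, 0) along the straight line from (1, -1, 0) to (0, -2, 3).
-4 - 3*sin(1) + 4*cos(1)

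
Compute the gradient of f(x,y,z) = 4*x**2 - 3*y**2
(8*x, -6*y, 0)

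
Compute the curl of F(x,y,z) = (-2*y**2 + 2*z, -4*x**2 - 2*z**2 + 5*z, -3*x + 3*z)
(4*z - 5, 5, -8*x + 4*y)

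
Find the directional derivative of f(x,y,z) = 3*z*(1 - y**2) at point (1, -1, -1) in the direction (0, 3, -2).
-18*sqrt(13)/13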